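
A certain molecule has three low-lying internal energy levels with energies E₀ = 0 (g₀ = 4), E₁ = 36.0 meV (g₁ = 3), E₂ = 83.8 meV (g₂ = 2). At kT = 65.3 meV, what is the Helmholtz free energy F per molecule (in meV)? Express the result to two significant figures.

-120 meV

Eᵢ/kT = 0, 0.5513, 1.283.
Z = Σ gᵢe^(−Eᵢ/kT) = 4·e^(−0) + 3·e^(−0.5513) + 2·e^(−1.283) = 4.000 + 1.729 + 0.5544 = 6.283.
F = −kT ln Z = −65.3 × ln(6.283) = −65.3 × 1.838 = -120 meV.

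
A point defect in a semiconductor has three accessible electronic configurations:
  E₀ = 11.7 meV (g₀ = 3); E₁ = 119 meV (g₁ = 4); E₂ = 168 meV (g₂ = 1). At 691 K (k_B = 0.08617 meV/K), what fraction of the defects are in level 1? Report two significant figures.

0.18

k_BT = 0.08617 × 691 K = 59.54 meV.
Eᵢ/kT = 0.1965, 1.999, 2.822.
Z = Σ gᵢe^(−Eᵢ/kT) = 3·e^(−0.1965) + 4·e^(−1.999) + 1·e^(−2.822) = 2.465 + 0.5419 + 0.05949 = 3.066.
P₁ = g₁ e^(−E₁/kT) / Z = 0.5419/3.066 = 0.18.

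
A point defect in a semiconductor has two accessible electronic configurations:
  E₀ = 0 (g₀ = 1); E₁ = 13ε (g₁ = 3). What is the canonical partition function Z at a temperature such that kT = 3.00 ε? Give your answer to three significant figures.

Z = 1.04

Eᵢ/kT = 0, 4.3333.
Z = Σ gᵢe^(−Eᵢ/kT) = 1·e^(−0) + 3·e^(−4.3333) = 1.0000 + 0.039372 = 1.0394.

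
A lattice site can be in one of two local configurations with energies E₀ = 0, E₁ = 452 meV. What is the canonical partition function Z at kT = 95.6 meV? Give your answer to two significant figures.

Eᵢ/kT = 0, 4.728.
Z = Σ e^(−Eᵢ/kT) = e^(−0) + e^(−4.728) = 1.000 + 0.008844 = 1.009.

Z = 1.0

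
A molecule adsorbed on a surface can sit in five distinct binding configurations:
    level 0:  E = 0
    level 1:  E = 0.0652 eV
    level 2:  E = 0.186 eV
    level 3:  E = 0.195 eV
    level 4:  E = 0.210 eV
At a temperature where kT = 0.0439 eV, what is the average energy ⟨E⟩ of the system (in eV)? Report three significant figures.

0.0171 eV

Eᵢ/kT = 0, 1.4852, 4.2369, 4.4419, 4.7836.
Z = Σ e^(−Eᵢ/kT) = e^(−0) + e^(−1.4852) + e^(−4.2369) + e^(−4.4419) + e^(−4.7836) = 1.0000 + 0.22646 + 0.014452 + 0.011774 + 0.0083658 = 1.2611.
⟨E⟩ = Σ Eᵢ e^(−Eᵢ/kT) / Z = (0·1.0000 + 0.0652·0.22646 + 0.186·0.014452 + 0.195·0.011774 + 0.210·0.0083658) / 1.2611 = 0.0171 eV.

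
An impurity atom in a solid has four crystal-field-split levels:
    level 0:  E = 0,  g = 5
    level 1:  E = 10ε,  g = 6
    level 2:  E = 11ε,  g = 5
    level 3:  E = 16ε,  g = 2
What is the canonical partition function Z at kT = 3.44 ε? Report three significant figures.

Z = 5.55

Eᵢ/kT = 0, 2.9070, 3.1977, 4.6512.
Z = Σ gᵢe^(−Eᵢ/kT) = 5·e^(−0) + 6·e^(−2.9070) + 5·e^(−3.1977) + 2·e^(−4.6512) = 5.0000 + 0.32784 + 0.20428 + 0.019100 = 5.5512.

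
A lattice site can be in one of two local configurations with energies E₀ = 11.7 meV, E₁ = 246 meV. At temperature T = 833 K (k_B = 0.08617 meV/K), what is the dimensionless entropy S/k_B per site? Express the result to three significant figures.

k_BT = 0.08617 × 833 K = 71.780 meV.
Eᵢ/kT = 0.16300, 3.4271.
Z = Σ e^(−Eᵢ/kT) = e^(−0.16300) + e^(−3.4271) = 0.84959 + 0.032481 = 0.88207.
⟨E⟩ = Σ EᵢPᵢ = 20.328 meV.
S/k_B = ln Z + ⟨E⟩/kT = ln(0.88207) + 20.328/71.780 = -0.12548 + 0.28320 = 0.158.

0.158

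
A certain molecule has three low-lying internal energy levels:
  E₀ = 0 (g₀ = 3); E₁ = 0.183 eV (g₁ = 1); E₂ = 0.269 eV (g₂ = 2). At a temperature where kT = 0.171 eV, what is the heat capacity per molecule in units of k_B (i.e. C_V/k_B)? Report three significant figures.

Eᵢ/kT = 0, 1.0702, 1.5731.
Z = Σ gᵢe^(−Eᵢ/kT) = 3·e^(−0) + 1·e^(−1.0702) + 2·e^(−1.5731) = 3.0000 + 0.34294 + 0.41480 = 3.7577.
⟨E⟩ = 0.046395 eV, ⟨E²⟩ = 0.011044 eV².
C_V/k_B = (⟨E²⟩ − ⟨E⟩²)/(kT)² = (0.011044 − 0.0021525)/0.029241 = 0.304.

0.304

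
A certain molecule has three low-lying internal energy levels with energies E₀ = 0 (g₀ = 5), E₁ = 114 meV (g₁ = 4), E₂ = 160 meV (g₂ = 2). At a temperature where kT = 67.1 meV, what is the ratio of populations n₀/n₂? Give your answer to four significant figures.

27.13

n₀/n₂ = (g₀/g₂) exp[−(E₀−E₂)/kT] = (5/2) × exp(−(-160 meV)/(67.1 meV)) = (5/2) × exp(2.38450) = 27.13.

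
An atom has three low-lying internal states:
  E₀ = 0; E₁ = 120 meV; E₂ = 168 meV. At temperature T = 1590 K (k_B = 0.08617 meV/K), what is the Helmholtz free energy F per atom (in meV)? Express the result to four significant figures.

k_BT = 0.08617 × 1590 K = 137.010 meV.
Eᵢ/kT = 0, 0.875848, 1.22619.
Z = Σ e^(−Eᵢ/kT) = e^(−0) + e^(−0.875848) + e^(−1.22619) = 1.00000 + 0.416509 + 0.293408 = 1.70992.
F = −kT ln Z = −137.010 × ln(1.70992) = −137.010 × 0.536447 = -73.50 meV.

-73.50 meV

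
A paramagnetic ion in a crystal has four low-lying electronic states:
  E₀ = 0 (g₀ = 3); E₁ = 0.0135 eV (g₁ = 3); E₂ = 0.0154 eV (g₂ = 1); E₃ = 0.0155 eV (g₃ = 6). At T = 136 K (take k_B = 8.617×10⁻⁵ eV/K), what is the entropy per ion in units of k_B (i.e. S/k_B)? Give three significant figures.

k_BT = 8.617×10⁻⁵ × 136 K = 0.011719 eV.
Eᵢ/kT = 0, 1.1520, 1.3141, 1.3226.
Z = Σ gᵢe^(−Eᵢ/kT) = 3·e^(−0) + 3·e^(−1.1520) + 1·e^(−1.3141) + 6·e^(−1.3226) = 3.0000 + 0.94801 + 0.26872 + 1.5986 = 5.8153.
⟨E⟩ = Σ EᵢPᵢ = 0.0071733 eV.
S/k_B = ln Z + ⟨E⟩/kT = ln(5.8153) + 0.0071733/0.011719 = 1.7605 + 0.61211 = 2.37.

2.37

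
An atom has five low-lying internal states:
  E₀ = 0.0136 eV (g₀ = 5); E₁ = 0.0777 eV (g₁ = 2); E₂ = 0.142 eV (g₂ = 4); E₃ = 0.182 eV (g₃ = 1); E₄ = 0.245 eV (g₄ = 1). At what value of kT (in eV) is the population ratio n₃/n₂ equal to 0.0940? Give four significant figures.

0.04089 eV

n₃/n₂ = (g₃/g₂) exp[−(E₃−E₂)/kT] = 0.0940.
⇒ (E₃−E₂)/kT = ln((1/4)/0.0940) = ln(2.65957) = 0.978164.
kT = 0.040 eV / 0.978164 = 0.04089 eV.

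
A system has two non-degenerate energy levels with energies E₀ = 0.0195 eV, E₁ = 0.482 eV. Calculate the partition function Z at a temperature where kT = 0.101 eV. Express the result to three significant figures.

Z = 0.833

Eᵢ/kT = 0.19307, 4.7723.
Z = Σ e^(−Eᵢ/kT) = e^(−0.19307) + e^(−4.7723) = 0.82442 + 0.0084609 = 0.83288.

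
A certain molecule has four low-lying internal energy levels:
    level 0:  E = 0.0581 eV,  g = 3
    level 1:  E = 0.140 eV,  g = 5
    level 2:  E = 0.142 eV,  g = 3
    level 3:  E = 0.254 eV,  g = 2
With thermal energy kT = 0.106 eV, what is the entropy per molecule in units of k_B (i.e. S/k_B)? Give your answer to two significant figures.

Eᵢ/kT = 0.5481, 1.321, 1.340, 2.396.
Z = Σ gᵢe^(−Eᵢ/kT) = 3·e^(−0.5481) + 5·e^(−1.321) + 3·e^(−1.340) + 2·e^(−2.396) = 1.734 + 1.334 + 0.7855 + 0.1822 = 4.036.
⟨E⟩ = Σ EᵢPᵢ = 0.1103 eV.
S/k_B = ln Z + ⟨E⟩/kT = ln(4.036) + 0.1103/0.106 = 1.395 + 1.041 = 2.4.

2.4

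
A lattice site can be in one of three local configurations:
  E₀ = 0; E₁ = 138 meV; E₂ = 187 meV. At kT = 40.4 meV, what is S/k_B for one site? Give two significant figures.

Eᵢ/kT = 0, 3.416, 4.629.
Z = Σ e^(−Eᵢ/kT) = e^(−0) + e^(−3.416) + e^(−4.629) = 1.000 + 0.03284 + 0.009765 = 1.043.
⟨E⟩ = Σ EᵢPᵢ = 6.096 meV.
S/k_B = ln Z + ⟨E⟩/kT = ln(1.043) + 6.096/40.4 = 0.04210 + 0.1509 = 0.19.

0.19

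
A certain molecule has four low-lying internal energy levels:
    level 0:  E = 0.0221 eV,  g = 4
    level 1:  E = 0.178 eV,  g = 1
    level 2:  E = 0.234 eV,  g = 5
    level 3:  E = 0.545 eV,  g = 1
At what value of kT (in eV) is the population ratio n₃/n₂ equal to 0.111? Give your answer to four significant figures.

0.5282 eV

n₃/n₂ = (g₃/g₂) exp[−(E₃−E₂)/kT] = 0.111.
⇒ (E₃−E₂)/kT = ln((1/5)/0.111) = ln(1.80180) = 0.588786.
kT = 0.311 eV / 0.588786 = 0.5282 eV.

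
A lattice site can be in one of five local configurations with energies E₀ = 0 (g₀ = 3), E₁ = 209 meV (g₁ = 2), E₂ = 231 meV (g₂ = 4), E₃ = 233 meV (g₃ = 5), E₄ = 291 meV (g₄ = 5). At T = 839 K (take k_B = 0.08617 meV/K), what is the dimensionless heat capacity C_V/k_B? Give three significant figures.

k_BT = 0.08617 × 839 K = 72.297 meV.
Eᵢ/kT = 0, 2.8909, 3.1952, 3.2228, 4.0251.
Z = Σ gᵢe^(−Eᵢ/kT) = 3·e^(−0) + 2·e^(−2.8909) + 4·e^(−3.1952) + 5·e^(−3.2228) + 5·e^(−4.0251) = 3.0000 + 0.11105 + 0.16383 + 0.19922 + 0.089308 = 3.5634.
⟨E⟩ = 37.453 meV, ⟨E²⟩ = 8972.1 meV².
C_V/k_B = (⟨E²⟩ − ⟨E⟩²)/(kT)² = (8972.1 − 1402.7)/5226.9 = 1.45.

1.45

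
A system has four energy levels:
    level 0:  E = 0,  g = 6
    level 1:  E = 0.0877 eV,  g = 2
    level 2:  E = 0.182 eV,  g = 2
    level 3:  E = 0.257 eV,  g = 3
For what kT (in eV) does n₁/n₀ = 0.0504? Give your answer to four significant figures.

n₁/n₀ = (g₁/g₀) exp[−(E₁−E₀)/kT] = 0.0504.
⇒ (E₁−E₀)/kT = ln((2/6)/0.0504) = ln(6.61376) = 1.88915.
kT = 0.0877 eV / 1.88915 = 0.04642 eV.

0.04642 eV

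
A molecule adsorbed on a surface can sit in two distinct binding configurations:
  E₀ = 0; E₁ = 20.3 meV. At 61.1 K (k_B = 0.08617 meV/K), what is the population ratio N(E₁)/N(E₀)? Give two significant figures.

0.021

k_BT = 0.08617 × 61.1 K = 5.265 meV.
n₁/n₀ = exp[−(E₁−E₀)/kT] = exp(−(20.3 meV)/(5.265 meV)) = exp(-3.856) = 0.021.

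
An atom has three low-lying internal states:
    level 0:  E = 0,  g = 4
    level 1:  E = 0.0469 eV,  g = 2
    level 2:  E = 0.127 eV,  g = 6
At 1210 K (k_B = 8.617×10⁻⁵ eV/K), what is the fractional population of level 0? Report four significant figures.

k_BT = 8.617×10⁻⁵ × 1210 K = 0.104266 eV.
Eᵢ/kT = 0, 0.449811, 1.21804.
Z = Σ gᵢe^(−Eᵢ/kT) = 4·e^(−0) + 2·e^(−0.449811) + 6·e^(−1.21804) = 4.00000 + 1.27550 + 1.77486 = 7.05036.
P₀ = g₀ e^(−E₀/kT) / Z = 4.00000/7.05036 = 0.5673.

0.5673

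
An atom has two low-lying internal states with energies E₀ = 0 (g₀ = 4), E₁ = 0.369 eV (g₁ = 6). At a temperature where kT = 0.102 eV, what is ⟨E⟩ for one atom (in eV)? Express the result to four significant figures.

Eᵢ/kT = 0, 3.61765.
Z = Σ gᵢe^(−Eᵢ/kT) = 4·e^(−0) + 6·e^(−3.61765) = 4.00000 + 0.161074 = 4.16107.
⟨E⟩ = Σ Eᵢ gᵢe^(−Eᵢ/kT) / Z = (0·4.00000 + 0.369·0.161074) / 4.16107 = 0.01428 eV.

0.01428 eV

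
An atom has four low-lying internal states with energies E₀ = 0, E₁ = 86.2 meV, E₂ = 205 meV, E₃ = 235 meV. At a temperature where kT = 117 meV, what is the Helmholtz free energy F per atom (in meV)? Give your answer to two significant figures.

Eᵢ/kT = 0, 0.7368, 1.752, 2.009.
Z = Σ e^(−Eᵢ/kT) = e^(−0) + e^(−0.7368) + e^(−1.752) + e^(−2.009) = 1.000 + 0.4786 + 0.1734 + 0.1341 = 1.786.
F = −kT ln Z = −117 × ln(1.786) = −117 × 0.5800 = -68 meV.

-68 meV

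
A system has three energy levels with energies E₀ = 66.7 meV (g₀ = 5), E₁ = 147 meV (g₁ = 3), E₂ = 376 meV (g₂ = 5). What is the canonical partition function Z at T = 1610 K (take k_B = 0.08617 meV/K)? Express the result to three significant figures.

k_BT = 0.08617 × 1610 K = 138.73 meV.
Eᵢ/kT = 0.48079, 1.0596, 2.7103.
Z = Σ gᵢe^(−Eᵢ/kT) = 5·e^(−0.48079) + 3·e^(−1.0596) + 5·e^(−2.7103) = 3.0915 + 1.0398 + 0.33258 = 4.4639.

Z = 4.46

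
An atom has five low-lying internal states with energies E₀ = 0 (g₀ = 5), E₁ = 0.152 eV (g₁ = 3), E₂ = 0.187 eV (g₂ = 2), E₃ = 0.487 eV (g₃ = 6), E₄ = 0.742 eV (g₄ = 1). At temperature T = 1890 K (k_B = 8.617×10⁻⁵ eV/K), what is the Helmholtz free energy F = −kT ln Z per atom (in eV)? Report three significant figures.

-0.320 eV

k_BT = 8.617×10⁻⁵ × 1890 K = 0.16286 eV.
Eᵢ/kT = 0, 0.93332, 1.1482, 2.9903, 4.5561.
Z = Σ gᵢe^(−Eᵢ/kT) = 5·e^(−0) + 3·e^(−0.93332) + 2·e^(−1.1482) + 6·e^(−2.9903) + 1·e^(−4.5561) = 5.0000 + 1.1797 + 0.63441 + 0.30163 + 0.010503 = 7.1262.
F = −kT ln Z = −0.16286 × ln(7.1262) = −0.16286 × 1.9638 = -0.320 eV.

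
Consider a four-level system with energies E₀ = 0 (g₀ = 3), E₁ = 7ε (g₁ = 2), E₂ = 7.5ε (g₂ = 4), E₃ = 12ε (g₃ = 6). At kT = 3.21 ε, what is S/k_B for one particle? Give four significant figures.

1.837

Eᵢ/kT = 0, 2.18069, 2.33645, 3.73832.
Z = Σ gᵢe^(−Eᵢ/kT) = 3·e^(−0) + 2·e^(−2.18069) + 4·e^(−2.33645) + 6·e^(−3.73832) = 3.00000 + 0.225927 + 0.386681 + 0.142764 = 3.75537.
⟨E⟩ = Σ EᵢPᵢ = 1.64958 ε.
S/k_B = ln Z + ⟨E⟩/kT = ln(3.75537) + 1.64958/3.21 = 1.32319 + 0.513888 = 1.837.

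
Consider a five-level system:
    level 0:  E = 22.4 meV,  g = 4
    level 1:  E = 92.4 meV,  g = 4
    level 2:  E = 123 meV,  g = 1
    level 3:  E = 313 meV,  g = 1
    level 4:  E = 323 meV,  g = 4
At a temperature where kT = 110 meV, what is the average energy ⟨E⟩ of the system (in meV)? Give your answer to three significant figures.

64.4 meV

Eᵢ/kT = 0.20364, 0.84000, 1.1182, 2.8455, 2.9364.
Z = Σ gᵢe^(−Eᵢ/kT) = 4·e^(−0.20364) + 4·e^(−0.84000) + 1·e^(−1.1182) + 1·e^(−2.8455) + 4·e^(−2.9364) = 3.2630 + 1.7268 + 0.32687 + 0.058105 + 0.21223 = 5.5870.
⟨E⟩ = Σ Eᵢ gᵢe^(−Eᵢ/kT) / Z = (22.4·3.2630 + 92.4·1.7268 + 123·0.32687 + 313·0.058105 + 323·0.21223) / 5.5870 = 64.4 meV.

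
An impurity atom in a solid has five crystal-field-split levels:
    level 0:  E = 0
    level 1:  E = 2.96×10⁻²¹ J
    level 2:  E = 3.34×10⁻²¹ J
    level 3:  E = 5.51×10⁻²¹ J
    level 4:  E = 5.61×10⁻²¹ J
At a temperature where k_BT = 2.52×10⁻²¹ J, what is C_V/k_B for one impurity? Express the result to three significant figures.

Eᵢ/kT = 0, 1.1746, 1.3254, 2.1865, 2.2262.
Z = Σ e^(−Eᵢ/kT) = e^(−0) + e^(−1.1746) + e^(−1.3254) + e^(−2.1865) + e^(−2.2262) = 1.0000 + 0.30894 + 0.26570 + 0.11231 + 0.10794 = 1.7949.
⟨E⟩ = 1.6860, ⟨E²⟩ = 6.9517.
C_V/k_B = (⟨E²⟩ − ⟨E⟩²)/(kT)² = (6.9517 − 2.8426)/6.3504 = 0.647.

0.647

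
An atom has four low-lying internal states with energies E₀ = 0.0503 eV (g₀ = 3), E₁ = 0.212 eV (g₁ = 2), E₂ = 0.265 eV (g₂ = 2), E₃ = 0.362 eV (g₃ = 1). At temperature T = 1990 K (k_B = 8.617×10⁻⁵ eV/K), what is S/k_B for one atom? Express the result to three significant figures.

k_BT = 8.617×10⁻⁵ × 1990 K = 0.17148 eV.
Eᵢ/kT = 0.29333, 1.2363, 1.5454, 2.1110.
Z = Σ gᵢe^(−Eᵢ/kT) = 3·e^(−0.29333) + 2·e^(−1.2363) + 2·e^(−1.5454) + 1·e^(−2.1110) = 2.2373 + 0.58091 + 0.42645 + 0.12112 = 3.3658.
⟨E⟩ = Σ EᵢPᵢ = 0.11663 eV.
S/k_B = ln Z + ⟨E⟩/kT = ln(3.3658) + 0.11663/0.17148 = 1.2137 + 0.68014 = 1.89.

1.89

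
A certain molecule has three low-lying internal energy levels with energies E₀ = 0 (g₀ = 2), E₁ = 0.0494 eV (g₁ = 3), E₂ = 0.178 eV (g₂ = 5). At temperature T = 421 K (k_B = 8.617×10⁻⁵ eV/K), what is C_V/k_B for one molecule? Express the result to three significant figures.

k_BT = 8.617×10⁻⁵ × 421 K = 0.036278 eV.
Eᵢ/kT = 0, 1.3617, 4.9066.
Z = Σ gᵢe^(−Eᵢ/kT) = 2·e^(−0) + 3·e^(−1.3617) + 5·e^(−4.9066) = 2.0000 + 0.76867 + 0.036988 = 2.8057.
⟨E⟩ = 0.015881 eV, ⟨E²⟩ = 0.0010863 eV².
C_V/k_B = (⟨E²⟩ − ⟨E⟩²)/(kT)² = (0.0010863 − 0.00025221)/0.0013161 = 0.634.

0.634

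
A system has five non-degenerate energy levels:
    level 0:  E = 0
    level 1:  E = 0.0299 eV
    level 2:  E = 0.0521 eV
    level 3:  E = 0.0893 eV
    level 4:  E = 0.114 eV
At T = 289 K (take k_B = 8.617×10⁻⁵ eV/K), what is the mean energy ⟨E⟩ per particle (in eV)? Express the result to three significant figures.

0.0130 eV

k_BT = 8.617×10⁻⁵ × 289 K = 0.024903 eV.
Eᵢ/kT = 0, 1.2007, 2.0921, 3.5859, 4.5778.
Z = Σ e^(−Eᵢ/kT) = e^(−0) + e^(−1.2007) + e^(−2.0921) + e^(−3.5859) + e^(−4.5778) = 1.0000 + 0.30098 + 0.12343 + 0.027712 + 0.010277 = 1.4624.
⟨E⟩ = Σ Eᵢ e^(−Eᵢ/kT) / Z = (0·1.0000 + 0.0299·0.30098 + 0.0521·0.12343 + 0.0893·0.027712 + 0.114·0.010277) / 1.4624 = 0.0130 eV.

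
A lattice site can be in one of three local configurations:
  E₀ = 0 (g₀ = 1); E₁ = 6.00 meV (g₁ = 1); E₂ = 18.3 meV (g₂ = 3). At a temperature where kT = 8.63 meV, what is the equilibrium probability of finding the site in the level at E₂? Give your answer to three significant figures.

Eᵢ/kT = 0, 0.69525, 2.1205.
Z = Σ gᵢe^(−Eᵢ/kT) = 1·e^(−0) + 1·e^(−0.69525) + 3·e^(−2.1205) = 1.0000 + 0.49895 + 0.35991 = 1.8589.
P₂ = g₂ e^(−E₂/kT) / Z = 0.35991/1.8589 = 0.194.

0.194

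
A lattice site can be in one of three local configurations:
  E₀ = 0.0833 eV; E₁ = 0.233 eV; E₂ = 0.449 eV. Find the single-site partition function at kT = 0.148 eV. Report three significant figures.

Eᵢ/kT = 0.56284, 1.5743, 3.0338.
Z = Σ e^(−Eᵢ/kT) = e^(−0.56284) + e^(−1.5743) + e^(−3.0338) = 0.56959 + 0.20715 + 0.048132 = 0.82487.

Z = 0.825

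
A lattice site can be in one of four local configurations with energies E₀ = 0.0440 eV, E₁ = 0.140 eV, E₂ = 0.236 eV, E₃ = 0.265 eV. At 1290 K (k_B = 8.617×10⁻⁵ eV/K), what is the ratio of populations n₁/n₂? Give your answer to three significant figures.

k_BT = 8.617×10⁻⁵ × 1290 K = 0.11116 eV.
n₁/n₂ = exp[−(E₁−E₂)/kT] = exp(−(-0.096 eV)/(0.11116 eV)) = exp(0.86362) = 2.37.

2.37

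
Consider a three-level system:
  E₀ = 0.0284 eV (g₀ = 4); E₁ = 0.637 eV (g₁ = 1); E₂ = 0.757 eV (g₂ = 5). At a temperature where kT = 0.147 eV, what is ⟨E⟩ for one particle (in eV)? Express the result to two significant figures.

Eᵢ/kT = 0.1932, 4.333, 5.150.
Z = Σ gᵢe^(−Eᵢ/kT) = 4·e^(−0.1932) + 1·e^(−4.333) + 5·e^(−5.150) = 3.297 + 0.01313 + 0.02900 = 3.339.
⟨E⟩ = Σ Eᵢ gᵢe^(−Eᵢ/kT) / Z = (0.0284·3.297 + 0.637·0.01313 + 0.757·0.02900) / 3.339 = 0.037 eV.

0.037 eV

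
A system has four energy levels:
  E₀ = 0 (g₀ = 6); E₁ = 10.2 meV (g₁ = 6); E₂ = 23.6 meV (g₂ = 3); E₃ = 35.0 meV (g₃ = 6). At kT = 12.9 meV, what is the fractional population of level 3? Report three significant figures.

Eᵢ/kT = 0, 0.79070, 1.8295, 2.7132.
Z = Σ gᵢe^(−Eᵢ/kT) = 6·e^(−0) + 6·e^(−0.79070) + 3·e^(−1.8295) + 6·e^(−2.7132) = 6.0000 + 2.7212 + 0.48148 + 0.39795 = 9.6006.
P₃ = g₃ e^(−E₃/kT) / Z = 0.39795/9.6006 = 0.0415.

0.0415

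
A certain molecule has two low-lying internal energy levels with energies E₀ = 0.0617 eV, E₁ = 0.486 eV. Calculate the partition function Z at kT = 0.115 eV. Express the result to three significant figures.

Eᵢ/kT = 0.53652, 4.2261.
Z = Σ e^(−Eᵢ/kT) = e^(−0.53652) + e^(−4.2261) = 0.58478 + 0.014609 = 0.59939.

Z = 0.599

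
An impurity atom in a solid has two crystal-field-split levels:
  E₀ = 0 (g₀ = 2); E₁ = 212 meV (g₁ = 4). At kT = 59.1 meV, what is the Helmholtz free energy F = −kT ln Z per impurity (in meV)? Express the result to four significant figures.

Eᵢ/kT = 0, 3.58714.
Z = Σ gᵢe^(−Eᵢ/kT) = 2·e^(−0) + 4·e^(−3.58714) = 2.00000 + 0.110709 = 2.11071.
F = −kT ln Z = −59.1 × ln(2.11071) = −59.1 × 0.747024 = -44.15 meV.

-44.15 meV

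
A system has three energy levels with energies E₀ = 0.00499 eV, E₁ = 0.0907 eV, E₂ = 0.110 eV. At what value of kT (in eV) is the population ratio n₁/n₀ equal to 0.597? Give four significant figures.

0.1662 eV

n₁/n₀ = exp[−(E₁−E₀)/kT] = 0.597.
⇒ (E₁−E₀)/kT = ln(1/0.597) = ln(1.67504) = 0.515837.
kT = 0.08571 eV / 0.515837 = 0.1662 eV.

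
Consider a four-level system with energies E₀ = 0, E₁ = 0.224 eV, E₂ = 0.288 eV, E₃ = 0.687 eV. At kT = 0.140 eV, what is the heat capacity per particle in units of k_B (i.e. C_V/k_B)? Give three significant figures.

Eᵢ/kT = 0, 1.6000, 2.0571, 4.9071.
Z = Σ e^(−Eᵢ/kT) = e^(−0) + e^(−1.6000) + e^(−2.0571) + e^(−4.9071) = 1.0000 + 0.20190 + 0.12782 + 0.0073939 = 1.3371.
⟨E⟩ = 0.065154 eV, ⟨E²⟩ = 0.018115 eV².
C_V/k_B = (⟨E²⟩ − ⟨E⟩²)/(kT)² = (0.018115 − 0.0042450)/0.019600 = 0.708.

0.708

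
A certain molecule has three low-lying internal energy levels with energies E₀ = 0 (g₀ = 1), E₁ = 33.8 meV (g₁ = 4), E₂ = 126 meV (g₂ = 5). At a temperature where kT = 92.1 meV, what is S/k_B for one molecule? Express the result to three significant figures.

2.17

Eᵢ/kT = 0, 0.36699, 1.3681.
Z = Σ gᵢe^(−Eᵢ/kT) = 1·e^(−0) + 4·e^(−0.36699) + 5·e^(−1.3681) = 1.0000 + 2.7713 + 1.2730 = 5.0443.
⟨E⟩ = Σ EᵢPᵢ = 50.367 meV.
S/k_B = ln Z + ⟨E⟩/kT = ln(5.0443) + 50.367/92.1 = 1.6183 + 0.54687 = 2.17.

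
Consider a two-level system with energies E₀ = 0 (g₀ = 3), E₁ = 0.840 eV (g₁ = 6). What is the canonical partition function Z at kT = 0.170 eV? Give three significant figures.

Eᵢ/kT = 0, 4.9412.
Z = Σ gᵢe^(−Eᵢ/kT) = 3·e^(−0) + 6·e^(−4.9412) = 3.0000 + 0.042876 = 3.0429.

Z = 3.04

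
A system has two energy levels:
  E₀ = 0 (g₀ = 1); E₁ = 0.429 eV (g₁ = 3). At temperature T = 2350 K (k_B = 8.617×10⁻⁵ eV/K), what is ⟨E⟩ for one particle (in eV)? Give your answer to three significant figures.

k_BT = 8.617×10⁻⁵ × 2350 K = 0.20250 eV.
Eᵢ/kT = 0, 2.1185.
Z = Σ gᵢe^(−Eᵢ/kT) = 1·e^(−0) + 3·e^(−2.1185) = 1.0000 + 0.36064 = 1.3606.
⟨E⟩ = Σ Eᵢ gᵢe^(−Eᵢ/kT) / Z = (0·1.0000 + 0.429·0.36064) / 1.3606 = 0.114 eV.

0.114 eV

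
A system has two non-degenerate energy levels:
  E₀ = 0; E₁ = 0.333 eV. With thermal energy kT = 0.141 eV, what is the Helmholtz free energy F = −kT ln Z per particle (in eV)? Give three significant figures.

Eᵢ/kT = 0, 2.3617.
Z = Σ e^(−Eᵢ/kT) = e^(−0) + e^(−2.3617) = 1.0000 + 0.094260 = 1.0943.
F = −kT ln Z = −0.141 × ln(1.0943) = −0.141 × 0.090115 = -0.0127 eV.

-0.0127 eV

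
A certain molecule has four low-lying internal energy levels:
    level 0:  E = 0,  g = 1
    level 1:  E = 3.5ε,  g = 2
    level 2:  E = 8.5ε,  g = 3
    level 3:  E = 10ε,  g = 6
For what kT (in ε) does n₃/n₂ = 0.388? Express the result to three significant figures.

n₃/n₂ = (g₃/g₂) exp[−(E₃−E₂)/kT] = 0.388.
⇒ (E₃−E₂)/kT = ln((6/3)/0.388) = ln(5.1546) = 1.6399.
kT = 1.5ε / 1.6399 = 0.915 ε.

0.915 ε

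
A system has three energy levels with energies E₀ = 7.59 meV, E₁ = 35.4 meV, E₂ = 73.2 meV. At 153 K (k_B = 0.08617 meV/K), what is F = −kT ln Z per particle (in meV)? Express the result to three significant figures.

6.00 meV

k_BT = 0.08617 × 153 K = 13.184 meV.
Eᵢ/kT = 0.57570, 2.6851, 5.5522.
Z = Σ e^(−Eᵢ/kT) = e^(−0.57570) + e^(−2.6851) + e^(−5.5522) = 0.56231 + 0.068214 + 0.0038789 = 0.63440.
F = −kT ln Z = −13.184 × ln(0.63440) = −13.184 × -0.45508 = 6.00 meV.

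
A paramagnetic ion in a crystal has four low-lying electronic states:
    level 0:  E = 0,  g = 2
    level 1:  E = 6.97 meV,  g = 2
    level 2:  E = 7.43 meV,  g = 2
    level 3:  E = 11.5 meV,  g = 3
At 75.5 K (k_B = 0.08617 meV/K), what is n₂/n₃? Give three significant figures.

1.25

k_BT = 0.08617 × 75.5 K = 6.5058 meV.
n₂/n₃ = (g₂/g₃) exp[−(E₂−E₃)/kT] = (2/3) × exp(−(-4.07 meV)/(6.5058 meV)) = (2/3) × exp(0.62560) = 1.25.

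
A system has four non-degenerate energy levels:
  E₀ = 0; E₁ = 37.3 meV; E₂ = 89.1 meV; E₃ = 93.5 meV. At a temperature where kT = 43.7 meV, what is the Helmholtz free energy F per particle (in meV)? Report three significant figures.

-22.5 meV

Eᵢ/kT = 0, 0.85355, 2.0389, 2.1396.
Z = Σ e^(−Eᵢ/kT) = e^(−0) + e^(−0.85355) + e^(−2.0389) + e^(−2.1396) = 1.0000 + 0.42590 + 0.13017 + 0.11770 = 1.6738.
F = −kT ln Z = −43.7 × ln(1.6738) = −43.7 × 0.51510 = -22.5 meV.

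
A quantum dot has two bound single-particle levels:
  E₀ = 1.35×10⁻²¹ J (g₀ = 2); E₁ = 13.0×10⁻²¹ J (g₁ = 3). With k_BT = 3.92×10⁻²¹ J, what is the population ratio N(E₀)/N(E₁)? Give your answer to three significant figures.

n₀/n₁ = (g₀/g₁) exp[−(E₀−E₁)/kT] = (2/3) × exp(−(-11.65 ×10⁻²¹ J)/(3.92 ×10⁻²¹ J)) = (2/3) × exp(2.9719) = 13.0.

13.0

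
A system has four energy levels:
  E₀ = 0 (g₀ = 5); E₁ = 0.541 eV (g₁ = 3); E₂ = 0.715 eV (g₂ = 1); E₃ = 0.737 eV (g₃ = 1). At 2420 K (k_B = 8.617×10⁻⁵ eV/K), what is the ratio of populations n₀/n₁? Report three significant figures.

22.3

k_BT = 8.617×10⁻⁵ × 2420 K = 0.20853 eV.
n₀/n₁ = (g₀/g₁) exp[−(E₀−E₁)/kT] = (5/3) × exp(−(-0.541 eV)/(0.20853 eV)) = (5/3) × exp(2.5944) = 22.3.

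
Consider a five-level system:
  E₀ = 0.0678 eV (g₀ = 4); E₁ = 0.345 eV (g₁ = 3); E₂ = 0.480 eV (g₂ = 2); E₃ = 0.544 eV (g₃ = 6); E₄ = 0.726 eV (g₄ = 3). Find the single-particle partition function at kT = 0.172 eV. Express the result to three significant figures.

Z = 3.52

Eᵢ/kT = 0.39419, 2.0058, 2.7907, 3.1628, 4.2209.
Z = Σ gᵢe^(−Eᵢ/kT) = 4·e^(−0.39419) + 3·e^(−2.0058) + 2·e^(−2.7907) + 6·e^(−3.1628) + 3·e^(−4.2209) = 2.6969 + 0.40366 + 0.12276 + 0.25384 + 0.044056 = 3.5212.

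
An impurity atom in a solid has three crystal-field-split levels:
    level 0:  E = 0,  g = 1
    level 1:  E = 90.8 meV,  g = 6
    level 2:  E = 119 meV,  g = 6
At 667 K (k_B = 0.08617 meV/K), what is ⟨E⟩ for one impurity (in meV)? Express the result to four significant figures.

67.59 meV

k_BT = 0.08617 × 667 K = 57.4754 meV.
Eᵢ/kT = 0, 1.57981, 2.07045.
Z = Σ gᵢe^(−Eᵢ/kT) = 1·e^(−0) + 6·e^(−1.57981) + 6·e^(−2.07045) = 1.00000 + 1.23609 + 0.756774 = 2.99286.
⟨E⟩ = Σ Eᵢ gᵢe^(−Eᵢ/kT) / Z = (0·1.00000 + 90.8·1.23609 + 119·0.756774) / 2.99286 = 67.59 meV.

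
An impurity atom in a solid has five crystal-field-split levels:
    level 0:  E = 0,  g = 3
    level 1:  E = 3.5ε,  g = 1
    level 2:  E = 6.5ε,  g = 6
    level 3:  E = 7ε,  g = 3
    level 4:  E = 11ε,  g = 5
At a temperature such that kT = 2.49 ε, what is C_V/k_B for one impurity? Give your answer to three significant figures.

1.22

Eᵢ/kT = 0, 1.4056, 2.6104, 2.8112, 4.4177.
Z = Σ gᵢe^(−Eᵢ/kT) = 3·e^(−0) + 1·e^(−1.4056) + 6·e^(−2.6104) + 3·e^(−2.8112) + 5·e^(−4.4177) = 3.0000 + 0.24522 + 0.44103 + 0.18040 + 0.060310 = 3.9270.
⟨E⟩ = 1.4391 ε, ⟨E²⟩ = 9.6192 ε².
C_V/k_B = (⟨E²⟩ − ⟨E⟩²)/(kT)² = (9.6192 − 2.0710)/6.2001 = 1.22.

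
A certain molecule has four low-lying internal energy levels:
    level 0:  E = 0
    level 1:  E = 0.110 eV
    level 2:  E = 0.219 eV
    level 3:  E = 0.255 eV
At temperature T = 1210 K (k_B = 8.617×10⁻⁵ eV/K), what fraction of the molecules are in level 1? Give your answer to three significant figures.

k_BT = 8.617×10⁻⁵ × 1210 K = 0.10427 eV.
Eᵢ/kT = 0, 1.0550, 2.1003, 2.4456.
Z = Σ e^(−Eᵢ/kT) = e^(−0) + e^(−1.0550) + e^(−2.1003) + e^(−2.4456) = 1.0000 + 0.34819 + 0.12242 + 0.086674 = 1.5573.
P₁ = e^(−E₁/kT) / Z = 0.34819/1.5573 = 0.224.

0.224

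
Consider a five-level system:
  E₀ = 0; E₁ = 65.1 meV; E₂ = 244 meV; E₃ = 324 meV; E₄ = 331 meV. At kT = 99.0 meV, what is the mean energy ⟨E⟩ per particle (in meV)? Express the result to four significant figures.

Eᵢ/kT = 0, 0.657576, 2.46465, 3.27273, 3.34343.
Z = Σ e^(−Eᵢ/kT) = e^(−0) + e^(−0.657576) + e^(−2.46465) + e^(−3.27273) + e^(−3.34343) = 1.00000 + 0.518106 + 0.0850386 + 0.0379028 + 0.0353156 = 1.67636.
⟨E⟩ = Σ Eᵢ e^(−Eᵢ/kT) / Z = (0·1.00000 + 65.1·0.518106 + 244·0.0850386 + 324·0.0379028 + 331·0.0353156) / 1.67636 = 46.80 meV.

46.80 meV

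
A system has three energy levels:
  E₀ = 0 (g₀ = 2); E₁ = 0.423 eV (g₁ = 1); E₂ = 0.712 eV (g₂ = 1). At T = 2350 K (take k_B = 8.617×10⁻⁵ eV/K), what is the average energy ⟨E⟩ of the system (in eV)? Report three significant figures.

0.0341 eV

k_BT = 8.617×10⁻⁵ × 2350 K = 0.20250 eV.
Eᵢ/kT = 0, 2.0889, 3.5160.
Z = Σ gᵢe^(−Eᵢ/kT) = 2·e^(−0) + 1·e^(−2.0889) + 1·e^(−3.5160) = 2.0000 + 0.12382 + 0.029718 = 2.1535.
⟨E⟩ = Σ Eᵢ gᵢe^(−Eᵢ/kT) / Z = (0·2.0000 + 0.423·0.12382 + 0.712·0.029718) / 2.1535 = 0.0341 eV.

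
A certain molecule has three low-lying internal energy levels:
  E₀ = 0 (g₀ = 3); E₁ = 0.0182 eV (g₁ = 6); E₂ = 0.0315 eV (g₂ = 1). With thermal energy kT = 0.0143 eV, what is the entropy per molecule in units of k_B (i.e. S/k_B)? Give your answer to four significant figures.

Eᵢ/kT = 0, 1.27273, 2.20280.
Z = Σ gᵢe^(−Eᵢ/kT) = 3·e^(−0) + 6·e^(−1.27273) + 1·e^(−2.20280) = 3.00000 + 1.68040 + 0.110493 = 4.79089.
⟨E⟩ = Σ EᵢPᵢ = 0.00711012 eV.
S/k_B = ln Z + ⟨E⟩/kT = ln(4.79089) + 0.00711012/0.0143 = 1.56672 + 0.497211 = 2.064.

2.064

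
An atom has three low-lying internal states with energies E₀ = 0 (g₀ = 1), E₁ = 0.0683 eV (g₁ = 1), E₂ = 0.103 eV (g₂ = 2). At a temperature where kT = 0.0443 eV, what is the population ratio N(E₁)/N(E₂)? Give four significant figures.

1.094

n₁/n₂ = (g₁/g₂) exp[−(E₁−E₂)/kT] = (1/2) × exp(−(-0.0347 eV)/(0.0443 eV)) = (1/2) × exp(0.783296) = 1.094.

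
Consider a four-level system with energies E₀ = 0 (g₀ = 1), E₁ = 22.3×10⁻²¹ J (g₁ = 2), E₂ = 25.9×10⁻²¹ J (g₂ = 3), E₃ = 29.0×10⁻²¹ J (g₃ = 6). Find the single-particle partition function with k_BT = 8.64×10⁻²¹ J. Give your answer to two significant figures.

Z = 1.5

Eᵢ/kT = 0, 2.581, 2.998, 3.356.
Z = Σ gᵢe^(−Eᵢ/kT) = 1·e^(−0) + 2·e^(−2.581) + 3·e^(−2.998) + 6·e^(−3.356) = 1.000 + 0.1514 + 0.1497 + 0.2092 = 1.510.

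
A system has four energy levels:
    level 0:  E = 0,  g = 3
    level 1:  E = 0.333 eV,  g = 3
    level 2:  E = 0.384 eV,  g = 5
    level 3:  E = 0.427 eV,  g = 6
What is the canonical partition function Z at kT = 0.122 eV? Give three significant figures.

Eᵢ/kT = 0, 2.7295, 3.1475, 3.5000.
Z = Σ gᵢe^(−Eᵢ/kT) = 3·e^(−0) + 3·e^(−2.7295) + 5·e^(−3.1475) + 6·e^(−3.5000) = 3.0000 + 0.19576 + 0.21480 + 0.18118 = 3.5917.

Z = 3.59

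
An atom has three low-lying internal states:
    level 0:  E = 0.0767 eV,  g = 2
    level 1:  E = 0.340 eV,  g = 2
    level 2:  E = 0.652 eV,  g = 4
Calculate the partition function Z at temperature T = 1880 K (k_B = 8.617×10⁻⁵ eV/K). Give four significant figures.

k_BT = 8.617×10⁻⁵ × 1880 K = 0.162000 eV.
Eᵢ/kT = 0.473457, 2.09877, 4.02469.
Z = Σ gᵢe^(−Eᵢ/kT) = 2·e^(−0.473457) + 2·e^(−2.09877) + 4·e^(−4.02469) = 1.24569 + 0.245214 + 0.0714759 = 1.56238.

Z = 1.562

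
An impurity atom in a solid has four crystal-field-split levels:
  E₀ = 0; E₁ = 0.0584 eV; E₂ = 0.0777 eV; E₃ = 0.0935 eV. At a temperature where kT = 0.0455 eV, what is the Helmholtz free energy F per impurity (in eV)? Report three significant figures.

Eᵢ/kT = 0, 1.2835, 1.7077, 2.0549.
Z = Σ e^(−Eᵢ/kT) = e^(−0) + e^(−1.2835) + e^(−1.7077) + e^(−2.0549) = 1.0000 + 0.27707 + 0.18128 + 0.12811 = 1.5865.
F = −kT ln Z = −0.0455 × ln(1.5865) = −0.0455 × 0.46153 = -0.0210 eV.

-0.0210 eV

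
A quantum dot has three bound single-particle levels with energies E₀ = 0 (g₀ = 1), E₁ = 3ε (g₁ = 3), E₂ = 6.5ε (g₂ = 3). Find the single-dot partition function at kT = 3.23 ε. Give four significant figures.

Eᵢ/kT = 0, 0.928793, 2.01238.
Z = Σ gᵢe^(−Eᵢ/kT) = 1·e^(−0) + 3·e^(−0.928793) + 3·e^(−2.01238) = 1.00000 + 1.18509 + 0.401010 = 2.58610.

Z = 2.586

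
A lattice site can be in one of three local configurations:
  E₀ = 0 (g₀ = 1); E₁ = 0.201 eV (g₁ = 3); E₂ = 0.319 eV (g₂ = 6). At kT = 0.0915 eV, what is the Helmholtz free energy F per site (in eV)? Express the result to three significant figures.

-0.0381 eV

Eᵢ/kT = 0, 2.1967, 3.4863.
Z = Σ gᵢe^(−Eᵢ/kT) = 1·e^(−0) + 3·e^(−2.1967) + 6·e^(−3.4863) = 1.0000 + 0.33351 + 0.18368 = 1.5172.
F = −kT ln Z = −0.0915 × ln(1.5172) = −0.0915 × 0.41687 = -0.0381 eV.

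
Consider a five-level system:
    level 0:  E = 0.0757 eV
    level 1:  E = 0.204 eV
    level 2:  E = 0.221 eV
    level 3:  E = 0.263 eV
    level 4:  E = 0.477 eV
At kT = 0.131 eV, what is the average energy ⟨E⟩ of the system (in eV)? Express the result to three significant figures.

0.156 eV

Eᵢ/kT = 0.57786, 1.5573, 1.6870, 2.0076, 3.6412.
Z = Σ e^(−Eᵢ/kT) = e^(−0.57786) + e^(−1.5573) + e^(−1.6870) + e^(−2.0076) + e^(−3.6412) = 0.56110 + 0.21070 + 0.18507 + 0.13431 + 0.026221 = 1.1174.
⟨E⟩ = Σ Eᵢ e^(−Eᵢ/kT) / Z = (0.0757·0.56110 + 0.204·0.21070 + 0.221·0.18507 + 0.263·0.13431 + 0.477·0.026221) / 1.1174 = 0.156 eV.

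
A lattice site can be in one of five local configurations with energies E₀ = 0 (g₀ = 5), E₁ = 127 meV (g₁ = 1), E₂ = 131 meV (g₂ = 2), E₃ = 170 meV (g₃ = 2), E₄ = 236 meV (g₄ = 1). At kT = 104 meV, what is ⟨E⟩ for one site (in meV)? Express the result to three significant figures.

Eᵢ/kT = 0, 1.2212, 1.2596, 1.6346, 2.2692.
Z = Σ gᵢe^(−Eᵢ/kT) = 5·e^(−0) + 1·e^(−1.2212) + 2·e^(−1.2596) + 2·e^(−1.6346) + 1·e^(−2.2692) = 5.0000 + 0.29488 + 0.56754 + 0.39006 + 0.10339 = 6.3559.
⟨E⟩ = Σ Eᵢ gᵢe^(−Eᵢ/kT) / Z = (0·5.0000 + 127·0.29488 + 131·0.56754 + 170·0.39006 + 236·0.10339) / 6.3559 = 31.9 meV.

31.9 meV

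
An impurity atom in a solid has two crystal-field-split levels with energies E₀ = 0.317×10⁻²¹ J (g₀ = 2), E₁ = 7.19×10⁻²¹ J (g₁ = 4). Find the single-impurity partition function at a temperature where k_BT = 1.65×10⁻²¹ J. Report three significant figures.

Z = 1.70

Eᵢ/kT = 0.19212, 4.3576.
Z = Σ gᵢe^(−Eᵢ/kT) = 2·e^(−0.19212) + 4·e^(−4.3576) = 1.6504 + 0.051236 = 1.7016.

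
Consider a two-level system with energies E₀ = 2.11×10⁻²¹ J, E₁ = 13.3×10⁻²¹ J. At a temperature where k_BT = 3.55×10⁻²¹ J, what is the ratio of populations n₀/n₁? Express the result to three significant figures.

n₀/n₁ = exp[−(E₀−E₁)/kT] = exp(−(-11.19 ×10⁻²¹ J)/(3.55 ×10⁻²¹ J)) = exp(3.1521) = 23.4.

23.4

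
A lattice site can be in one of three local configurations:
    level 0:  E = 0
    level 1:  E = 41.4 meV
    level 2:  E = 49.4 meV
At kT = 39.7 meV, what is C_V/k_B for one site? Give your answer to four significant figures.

0.3097

Eᵢ/kT = 0, 1.04282, 1.24433.
Z = Σ e^(−Eᵢ/kT) = e^(−0) + e^(−1.04282) + e^(−1.24433) = 1.00000 + 0.352459 + 0.288134 = 1.64059.
⟨E⟩ = 17.5703 meV, ⟨E²⟩ = 796.818 meV².
C_V/k_B = (⟨E²⟩ − ⟨E⟩²)/(kT)² = (796.818 − 308.715)/1576.09 = 0.3097.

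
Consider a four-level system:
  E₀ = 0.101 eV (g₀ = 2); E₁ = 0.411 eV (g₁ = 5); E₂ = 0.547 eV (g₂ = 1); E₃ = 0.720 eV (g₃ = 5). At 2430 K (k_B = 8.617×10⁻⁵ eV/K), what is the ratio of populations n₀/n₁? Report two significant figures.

1.8

k_BT = 8.617×10⁻⁵ × 2430 K = 0.2094 eV.
n₀/n₁ = (g₀/g₁) exp[−(E₀−E₁)/kT] = (2/5) × exp(−(-0.310 eV)/(0.2094 eV)) = (2/5) × exp(1.480) = 1.8.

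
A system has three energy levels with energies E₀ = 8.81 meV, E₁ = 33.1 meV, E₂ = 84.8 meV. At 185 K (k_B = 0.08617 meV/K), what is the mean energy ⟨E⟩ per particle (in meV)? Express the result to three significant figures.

k_BT = 0.08617 × 185 K = 15.941 meV.
Eᵢ/kT = 0.55266, 2.0764, 5.3196.
Z = Σ e^(−Eᵢ/kT) = e^(−0.55266) + e^(−2.0764) + e^(−5.3196) = 0.57542 + 0.12538 + 0.0048947 = 0.70569.
⟨E⟩ = Σ Eᵢ e^(−Eᵢ/kT) / Z = (8.81·0.57542 + 33.1·0.12538 + 84.8·0.0048947) / 0.70569 = 13.7 meV.

13.7 meV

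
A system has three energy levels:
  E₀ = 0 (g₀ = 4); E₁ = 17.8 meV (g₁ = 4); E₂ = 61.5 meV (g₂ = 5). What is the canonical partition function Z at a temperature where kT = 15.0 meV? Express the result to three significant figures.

Z = 5.30

Eᵢ/kT = 0, 1.1867, 4.1000.
Z = Σ gᵢe^(−Eᵢ/kT) = 4·e^(−0) + 4·e^(−1.1867) + 5·e^(−4.1000) = 4.0000 + 1.2209 + 0.082863 = 5.3038.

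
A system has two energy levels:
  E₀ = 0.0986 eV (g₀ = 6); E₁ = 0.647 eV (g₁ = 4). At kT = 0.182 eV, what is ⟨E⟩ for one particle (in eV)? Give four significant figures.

0.1160 eV

Eᵢ/kT = 0.541758, 3.55495.
Z = Σ gᵢe^(−Eᵢ/kT) = 6·e^(−0.541758) + 4·e^(−3.55495) = 3.49035 + 0.114331 = 3.60468.
⟨E⟩ = Σ Eᵢ gᵢe^(−Eᵢ/kT) / Z = (0.0986·3.49035 + 0.647·0.114331) / 3.60468 = 0.1160 eV.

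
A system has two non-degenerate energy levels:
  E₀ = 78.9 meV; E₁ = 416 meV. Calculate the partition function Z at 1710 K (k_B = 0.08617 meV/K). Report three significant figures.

k_BT = 0.08617 × 1710 K = 147.35 meV.
Eᵢ/kT = 0.53546, 2.8232.
Z = Σ e^(−Eᵢ/kT) = e^(−0.53546) + e^(−2.8232) = 0.58540 + 0.059416 = 0.64482.

Z = 0.645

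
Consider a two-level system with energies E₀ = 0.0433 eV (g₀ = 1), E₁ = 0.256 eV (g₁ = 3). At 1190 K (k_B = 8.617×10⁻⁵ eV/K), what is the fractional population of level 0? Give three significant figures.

k_BT = 8.617×10⁻⁵ × 1190 K = 0.10254 eV.
Eᵢ/kT = 0.42227, 2.4966.
Z = Σ gᵢe^(−Eᵢ/kT) = 1·e^(−0.42227) + 3·e^(−2.4966) = 0.65556 + 0.24709 = 0.90265.
P₀ = g₀ e^(−E₀/kT) / Z = 0.65556/0.90265 = 0.726.

0.726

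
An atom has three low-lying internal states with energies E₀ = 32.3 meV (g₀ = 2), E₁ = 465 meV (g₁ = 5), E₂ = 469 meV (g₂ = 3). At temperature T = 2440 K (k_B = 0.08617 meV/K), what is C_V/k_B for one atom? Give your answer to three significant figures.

0.952

k_BT = 0.08617 × 2440 K = 210.25 meV.
Eᵢ/kT = 0.15363, 2.2117, 2.2307.
Z = Σ gᵢe^(−Eᵢ/kT) = 2·e^(−0.15363) + 5·e^(−2.2117) + 3·e^(−2.2307) = 1.7152 + 0.54757 + 0.32236 = 2.5851.
⟨E⟩ = 178.41 meV, ⟨E²⟩ = 73921 meV².
C_V/k_B = (⟨E²⟩ − ⟨E⟩²)/(kT)² = (73921 − 31830)/44205 = 0.952.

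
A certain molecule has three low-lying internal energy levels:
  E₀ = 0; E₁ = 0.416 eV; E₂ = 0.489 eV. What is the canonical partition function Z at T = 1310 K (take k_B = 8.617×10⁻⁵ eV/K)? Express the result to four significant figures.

k_BT = 8.617×10⁻⁵ × 1310 K = 0.112883 eV.
Eᵢ/kT = 0, 3.68523, 4.33192.
Z = Σ e^(−Eᵢ/kT) = e^(−0) + e^(−3.68523) + e^(−4.33192) = 1.00000 + 0.0250914 + 0.0131423 = 1.03823.

Z = 1.038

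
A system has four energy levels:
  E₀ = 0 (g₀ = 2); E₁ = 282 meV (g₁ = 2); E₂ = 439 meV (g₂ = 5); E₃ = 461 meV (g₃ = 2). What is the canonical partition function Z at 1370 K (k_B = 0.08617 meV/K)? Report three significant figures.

k_BT = 0.08617 × 1370 K = 118.05 meV.
Eᵢ/kT = 0, 2.3888, 3.7188, 3.9051.
Z = Σ gᵢe^(−Eᵢ/kT) = 2·e^(−0) + 2·e^(−2.3888) + 5·e^(−3.7188) + 2·e^(−3.9051) = 2.0000 + 0.18348 + 0.12132 + 0.040278 = 2.3451.

Z = 2.35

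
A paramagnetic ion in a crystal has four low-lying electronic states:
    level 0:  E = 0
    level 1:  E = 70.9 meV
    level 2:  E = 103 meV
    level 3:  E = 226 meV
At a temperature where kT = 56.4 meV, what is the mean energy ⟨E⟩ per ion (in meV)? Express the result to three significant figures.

Eᵢ/kT = 0, 1.2571, 1.8262, 4.0071.
Z = Σ e^(−Eᵢ/kT) = e^(−0) + e^(−1.2571) + e^(−1.8262) + e^(−4.0071) = 1.0000 + 0.28448 + 0.16102 + 0.018186 = 1.4637.
⟨E⟩ = Σ Eᵢ e^(−Eᵢ/kT) / Z = (0·1.0000 + 70.9·0.28448 + 103·0.16102 + 226·0.018186) / 1.4637 = 27.9 meV.

27.9 meV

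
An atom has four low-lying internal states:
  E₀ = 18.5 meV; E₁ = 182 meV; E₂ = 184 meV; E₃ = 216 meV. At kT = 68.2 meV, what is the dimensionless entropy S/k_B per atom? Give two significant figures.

Eᵢ/kT = 0.2713, 2.669, 2.698, 3.167.
Z = Σ e^(−Eᵢ/kT) = e^(−0.2713) + e^(−2.669) + e^(−2.698) + e^(−3.167) = 0.7624 + 0.06932 + 0.06734 + 0.04213 = 0.9412.
⟨E⟩ = Σ EᵢPᵢ = 51.22 meV.
S/k_B = ln Z + ⟨E⟩/kT = ln(0.9412) + 51.22/68.2 = -0.06060 + 0.7510 = 0.69.

0.69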